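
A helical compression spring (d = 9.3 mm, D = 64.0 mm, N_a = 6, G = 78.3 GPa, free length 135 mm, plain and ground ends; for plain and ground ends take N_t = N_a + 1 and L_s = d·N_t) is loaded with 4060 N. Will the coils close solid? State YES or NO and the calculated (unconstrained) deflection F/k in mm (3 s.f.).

YES, δ = 87.2 mm

k = Gd⁴/(8D³N_a) = (78.3×10³)(9.3⁴)/(8·64.0³·6) = 46.549 N/mm
N_t = 7; L_s = 9.3·7 = 65.1 mm; δ_solid = L₀ − L_s = 135 − 65.1 = 69.9 mm
δ = F/k = 4060/46.549 = 87.22 mm
δ ≥ δ_solid → spring goes solid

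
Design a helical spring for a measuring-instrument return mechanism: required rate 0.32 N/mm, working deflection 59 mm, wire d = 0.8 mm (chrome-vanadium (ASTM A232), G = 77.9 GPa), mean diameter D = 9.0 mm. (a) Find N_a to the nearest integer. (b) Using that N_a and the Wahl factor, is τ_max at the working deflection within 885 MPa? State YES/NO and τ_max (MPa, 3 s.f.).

N_a = Gd⁴/(8D³k) = (77.9×10³)(0.8⁴)/(8·9.0³·0.32) = 17.1 → N_a = 17
Actual rate k = Gd⁴/(8D³·17) = 0.32183 N/mm
Working load F = kδ = 0.32183·59 = 18.988 N
C = 9.0/0.8 = 11.2500; K_W = (4C−1)/(4C−4)+0.615/C = 1.1278
τ_max = K_W·8FD/(πd³) = 1.1278·849.95 = 958.61 MPa
τ_max > 885 MPa → exceeds allowable

(a) 17 coils; (b) NO, τ_max = 959 MPa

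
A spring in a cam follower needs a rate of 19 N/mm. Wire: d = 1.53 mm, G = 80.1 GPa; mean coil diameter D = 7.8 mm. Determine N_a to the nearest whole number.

6

N_a = Gd⁴/(8D³k) = (80.1×10³ × 1.53⁴)/(8 × 7.8³ × 19)
    = 438933 / 72131.9 = 6.085 → 6 coils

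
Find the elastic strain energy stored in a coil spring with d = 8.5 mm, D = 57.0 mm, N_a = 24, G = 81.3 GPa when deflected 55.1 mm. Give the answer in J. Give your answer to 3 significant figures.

18.1 J

k = Gd⁴/(8D³N_a) = (81.3×10³)(8.5⁴)/(8·57.0³·24) = 11.935 N/mm
U = ½kδ² = 0.5 × 11.935 × 55.1² = 18118 N·mm = 18.118 J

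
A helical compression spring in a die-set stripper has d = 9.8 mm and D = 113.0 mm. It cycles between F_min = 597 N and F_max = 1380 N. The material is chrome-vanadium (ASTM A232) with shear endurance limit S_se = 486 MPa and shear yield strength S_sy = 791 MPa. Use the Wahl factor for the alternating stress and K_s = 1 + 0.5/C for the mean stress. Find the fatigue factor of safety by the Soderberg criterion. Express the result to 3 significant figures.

1.48

C = D/d = 113.0/9.8 = 11.5306; K_W = (4C−1)/(4C−4)+0.615/C = 1.1246; K_s = 1+0.5/C = 1.0434
F_a = (F_max−F_min)/2 = 391.5 N; F_m = (F_max+F_min)/2 = 988.5 N
τ_a = K_W·8F_aD/(πd³) = 1.1246 × 119.69 = 134.6 MPa
τ_m = K_s·8F_mD/(πd³) = 1.0434 × 302.22 = 315.32 MPa
Soderberg: 1/n_f = τ_a/S_se + τ_m/S_sy = 134.6/486 + 315.32/791 = 0.27696 + 0.39864 = 0.6756
n_f = 1/0.6756 = 1.48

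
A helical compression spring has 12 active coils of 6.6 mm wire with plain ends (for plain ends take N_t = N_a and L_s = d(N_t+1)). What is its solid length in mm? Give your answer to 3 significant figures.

plain ends: N_t = N_a = 12
L_s = d·(N_t+1) = 6.6 × 13 = 85.8 mm

85.8 mm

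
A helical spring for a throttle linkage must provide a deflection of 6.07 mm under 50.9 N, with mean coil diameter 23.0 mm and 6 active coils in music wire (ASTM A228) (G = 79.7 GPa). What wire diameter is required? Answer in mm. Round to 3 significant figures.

Required rate k = F/δ = 50.9/6.07 = 8.3855 N/mm
d = (8D³N_a·k / G)^(1/4) = (8·23.0³·6·8.3855 / (79.7×10³))^0.25
  = (61.446)^0.25 = 2.7998 mm

2.80 mm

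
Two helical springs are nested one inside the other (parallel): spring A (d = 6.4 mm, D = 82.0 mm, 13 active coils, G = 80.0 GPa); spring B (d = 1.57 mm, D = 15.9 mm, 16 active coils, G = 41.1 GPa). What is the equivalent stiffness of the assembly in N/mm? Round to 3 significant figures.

k_A = Gd⁴/(8D³N_a) = (80.0×10³)(6.4⁴)/(8·82.0³·13) = 2.3406 N/mm
k_B = Gd⁴/(8D³N_a) = (41.1×10³)(1.57⁴)/(8·15.9³·16) = 0.48533 N/mm
Parallel: k_eq = 2.3406 + 0.48533 = 2.826 N/mm

2.83 N/mm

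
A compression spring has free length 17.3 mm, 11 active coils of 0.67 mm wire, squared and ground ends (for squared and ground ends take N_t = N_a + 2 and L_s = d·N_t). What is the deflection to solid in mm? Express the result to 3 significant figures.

N_t = 13; L_s = 0.67·13 = 8.71 mm
δ_solid = L₀ − L_s = 17.3 − 8.71 = 8.59 mm

8.59 mm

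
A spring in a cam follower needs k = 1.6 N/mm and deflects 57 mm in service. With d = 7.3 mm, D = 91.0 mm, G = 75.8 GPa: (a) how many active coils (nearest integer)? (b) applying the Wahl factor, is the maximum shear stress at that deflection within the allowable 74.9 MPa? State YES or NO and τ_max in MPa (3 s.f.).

(a) 22 coils; (b) YES, τ_max = 61.4 MPa

N_a = Gd⁴/(8D³k) = (75.8×10³)(7.3⁴)/(8·91.0³·1.6) = 22.32 → N_a = 22
Actual rate k = Gd⁴/(8D³·22) = 1.623 N/mm
Working load F = kδ = 1.623·57 = 92.512 N
C = 91.0/7.3 = 12.4658; K_W = (4C−1)/(4C−4)+0.615/C = 1.1147
τ_max = K_W·8FD/(πd³) = 1.1147·55.108 = 61.431 MPa
τ_max ≤ 74.9 MPa → acceptable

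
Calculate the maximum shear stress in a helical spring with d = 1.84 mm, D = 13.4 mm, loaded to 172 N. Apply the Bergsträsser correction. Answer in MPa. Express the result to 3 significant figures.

Spring index C = D/d = 13.4/1.84 = 7.2826
K_B = (4C+2)/(4C−3) = 31.130/26.130 = 1.1913
τ₀ = 8FD/(πd³) = 8·172·13.4/(π·1.84³) = 18438.4/19.571 = 942.15 MPa
τ_max = K·τ₀ = 1.1913 × 942.15 = 1122.4 MPa

1120 MPa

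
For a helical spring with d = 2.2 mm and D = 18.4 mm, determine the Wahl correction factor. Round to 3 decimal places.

C = D/d = 18.4/2.2 = 8.3636
K_W = (4C−1)/(4C−4) + 0.615/C = 32.455/29.455 + 0.0735 = 1.1754

1.175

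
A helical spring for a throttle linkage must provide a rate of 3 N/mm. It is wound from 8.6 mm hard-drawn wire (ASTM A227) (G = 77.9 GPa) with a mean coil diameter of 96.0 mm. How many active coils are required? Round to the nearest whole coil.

20

N_a = Gd⁴/(8D³k) = (77.9×10³ × 8.6⁴)/(8 × 96.0³ × 3)
    = 4.26119e+08 / 2.12337e+07 = 20.07 → 20 coils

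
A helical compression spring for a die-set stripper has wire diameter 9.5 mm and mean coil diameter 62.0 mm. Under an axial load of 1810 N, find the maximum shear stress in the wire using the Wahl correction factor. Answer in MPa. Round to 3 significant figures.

410 MPa

Spring index C = D/d = 62.0/9.5 = 6.5263
K_W = (4C−1)/(4C−4) + 0.615/C = 25.105/22.105 + 0.0942 = 1.2299
τ₀ = 8FD/(πd³) = 8·1810·62.0/(π·9.5³) = 897760/2693.5 = 333.3 MPa
τ_max = K·τ₀ = 1.2299 × 333.3 = 409.95 MPa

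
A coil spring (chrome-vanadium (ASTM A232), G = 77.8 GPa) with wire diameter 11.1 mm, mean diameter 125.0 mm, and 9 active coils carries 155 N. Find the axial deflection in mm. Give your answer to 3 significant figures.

18.5 mm

k = Gd⁴/(8D³N_a) = (77.8×10³)(11.1⁴)/(8·125.0³·9) = 8.3986 N/mm
δ = F/k = 155 / 8.3986 = 18.455 mm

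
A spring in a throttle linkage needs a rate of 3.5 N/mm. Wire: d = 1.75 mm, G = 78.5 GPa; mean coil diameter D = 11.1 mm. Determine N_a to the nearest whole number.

19

N_a = Gd⁴/(8D³k) = (78.5×10³ × 1.75⁴)/(8 × 11.1³ × 3.5)
    = 736244 / 38293.7 = 19.23 → 19 coils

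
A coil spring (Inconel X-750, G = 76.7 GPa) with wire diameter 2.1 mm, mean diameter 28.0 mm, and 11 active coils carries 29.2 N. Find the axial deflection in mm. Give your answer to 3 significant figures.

k = Gd⁴/(8D³N_a) = (76.7×10³)(2.1⁴)/(8·28.0³·11) = 0.77218 N/mm
δ = F/k = 29.2 / 0.77218 = 37.815 mm

37.8 mm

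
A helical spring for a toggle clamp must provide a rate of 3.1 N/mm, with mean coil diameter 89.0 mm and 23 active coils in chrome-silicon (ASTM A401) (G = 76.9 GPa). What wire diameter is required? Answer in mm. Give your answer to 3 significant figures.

8.50 mm

d = (8D³N_a·k / G)^(1/4) = (8·89.0³·23·3.1 / (76.9×10³))^0.25
  = (5229.1)^0.25 = 8.5037 mm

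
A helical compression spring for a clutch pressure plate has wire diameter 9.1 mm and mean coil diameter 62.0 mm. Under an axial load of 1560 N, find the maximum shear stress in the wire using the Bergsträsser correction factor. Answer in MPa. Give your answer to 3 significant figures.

Spring index C = D/d = 62.0/9.1 = 6.8132
K_B = (4C+2)/(4C−3) = 29.253/24.253 = 1.2062
τ₀ = 8FD/(πd³) = 8·1560·62.0/(π·9.1³) = 773760/2367.4 = 326.84 MPa
τ_max = K·τ₀ = 1.2062 × 326.84 = 394.22 MPa

394 MPa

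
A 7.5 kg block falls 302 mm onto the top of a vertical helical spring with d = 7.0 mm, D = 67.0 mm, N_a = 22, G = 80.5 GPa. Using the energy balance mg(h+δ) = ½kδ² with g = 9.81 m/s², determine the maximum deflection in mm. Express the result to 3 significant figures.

k = Gd⁴/(8D³N_a) = (80.5×10³)(7.0⁴)/(8·67.0³·22) = 3.6513 N/mm
W = mg = 7.5 × 9.81 = 73.575 N
½kδ² − Wδ − Wh = 0 → δ = (W + √(W² + 2kWh))/k
δ = (73.575 + √(5413.3 + 162263))/3.6513 = (73.575 + 409.48)/3.6513 = 132.3 mm

132 mm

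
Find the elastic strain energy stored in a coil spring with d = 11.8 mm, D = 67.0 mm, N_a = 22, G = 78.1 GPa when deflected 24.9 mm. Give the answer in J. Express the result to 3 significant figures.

8.87 J

k = Gd⁴/(8D³N_a) = (78.1×10³)(11.8⁴)/(8·67.0³·22) = 28.605 N/mm
U = ½kδ² = 0.5 × 28.605 × 24.9² = 8867.7 N·mm = 8.8677 J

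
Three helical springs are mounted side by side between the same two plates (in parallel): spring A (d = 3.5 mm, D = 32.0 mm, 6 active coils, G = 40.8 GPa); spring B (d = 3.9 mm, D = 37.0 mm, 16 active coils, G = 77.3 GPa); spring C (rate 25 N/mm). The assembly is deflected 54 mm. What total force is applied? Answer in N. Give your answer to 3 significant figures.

k_A = Gd⁴/(8D³N_a) = (40.8×10³)(3.5⁴)/(8·32.0³·6) = 3.8926 N/mm
k_B = Gd⁴/(8D³N_a) = (77.3×10³)(3.9⁴)/(8·37.0³·16) = 2.7582 N/mm
Parallel: k_eq = 3.8926 + 2.7582 + 25 = 31.651 N/mm
F = k_eq·δ = 31.651·54 = 1709.1 N

1710 N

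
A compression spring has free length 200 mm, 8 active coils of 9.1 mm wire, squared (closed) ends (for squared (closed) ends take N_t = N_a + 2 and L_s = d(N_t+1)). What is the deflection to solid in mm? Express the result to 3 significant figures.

99.9 mm

N_t = 10; L_s = 9.1·11 = 100.1 mm
δ_solid = L₀ − L_s = 200 − 100.1 = 99.9 mm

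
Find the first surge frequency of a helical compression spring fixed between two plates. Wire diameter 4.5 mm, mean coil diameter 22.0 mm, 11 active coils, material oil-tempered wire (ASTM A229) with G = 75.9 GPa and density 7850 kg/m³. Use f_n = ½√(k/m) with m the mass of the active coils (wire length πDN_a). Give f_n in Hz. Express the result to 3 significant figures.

k = Gd⁴/(8D³N_a) = (75.9×10³)(4.5⁴)/(8·22.0³·11) = 33.216 N/mm = 33216 N/m
Wire length L = πDN_a = π·22.0·11 = 760.27 mm
m = ρ·(πd²/4)·L = 7850 × 15.904×10⁻⁶ m² × 0.76027 m = 0.094918 kg
f_n = ½√(k/m) = 0.5·√(33216/0.094918) = 0.5·√(3.4994e+05) = 295.78 Hz

296 Hz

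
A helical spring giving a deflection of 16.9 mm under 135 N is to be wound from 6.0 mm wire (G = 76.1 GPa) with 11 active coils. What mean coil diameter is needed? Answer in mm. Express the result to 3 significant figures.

Required rate k = F/δ = 135/16.9 = 7.9882 N/mm
D = (Gd⁴/(8N_a·k))^(1/3) = (76.1×10³·6.0⁴/(8·11·7.9882))^(1/3)
  = (140301)^(1/3) = 51.9621 mm

52.0 mm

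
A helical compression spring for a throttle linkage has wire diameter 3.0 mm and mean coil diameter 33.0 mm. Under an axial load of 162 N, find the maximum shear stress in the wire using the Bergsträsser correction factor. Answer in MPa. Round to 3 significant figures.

566 MPa

Spring index C = D/d = 33.0/3.0 = 11.0000
K_B = (4C+2)/(4C−3) = 46.000/41.000 = 1.1220
τ₀ = 8FD/(πd³) = 8·162·33.0/(π·3.0³) = 42768/84.823 = 504.2 MPa
τ_max = K·τ₀ = 1.1220 × 504.2 = 565.69 MPa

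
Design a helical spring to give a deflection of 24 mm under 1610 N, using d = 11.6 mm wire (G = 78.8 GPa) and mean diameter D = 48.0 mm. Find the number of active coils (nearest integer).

24

Required rate k = F/δ = 1610/24 = 67.083 N/mm
N_a = Gd⁴/(8D³k) = (78.8×10³ × 11.6⁴)/(8 × 48.0³ × 67.083)
    = 1.42678e+09 / 5.9351e+07 = 24.04 → 24 coils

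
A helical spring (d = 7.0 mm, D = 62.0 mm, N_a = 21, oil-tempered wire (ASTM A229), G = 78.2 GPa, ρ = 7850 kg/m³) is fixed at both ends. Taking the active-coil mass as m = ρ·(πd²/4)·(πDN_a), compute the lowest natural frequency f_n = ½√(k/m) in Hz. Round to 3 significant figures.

30.8 Hz

k = Gd⁴/(8D³N_a) = (78.2×10³)(7.0⁴)/(8·62.0³·21) = 4.6894 N/mm = 4689.4 N/m
Wire length L = πDN_a = π·62.0·21 = 4090.4 mm
m = ρ·(πd²/4)·L = 7850 × 38.485×10⁻⁶ m² × 4.0904 m = 1.2357 kg
f_n = ½√(k/m) = 0.5·√(4689.4/1.2357) = 0.5·√(3794.9) = 30.801 Hz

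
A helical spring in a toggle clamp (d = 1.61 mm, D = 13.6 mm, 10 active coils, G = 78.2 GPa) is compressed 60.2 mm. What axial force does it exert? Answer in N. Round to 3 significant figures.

157 N

k = Gd⁴/(8D³N_a) = (78.2×10³)(1.61⁴)/(8·13.6³·10) = 2.611 N/mm
F = k·δ = 2.611 × 60.2 = 157.18 N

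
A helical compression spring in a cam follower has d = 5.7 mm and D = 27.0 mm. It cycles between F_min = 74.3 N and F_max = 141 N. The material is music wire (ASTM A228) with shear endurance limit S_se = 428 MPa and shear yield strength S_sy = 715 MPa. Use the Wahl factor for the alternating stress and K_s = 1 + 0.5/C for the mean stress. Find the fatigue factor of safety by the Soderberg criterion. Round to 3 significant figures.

C = D/d = 27.0/5.7 = 4.7368; K_W = (4C−1)/(4C−4)+0.615/C = 1.3305; K_s = 1+0.5/C = 1.1056
F_a = (F_max−F_min)/2 = 33.35 N; F_m = (F_max+F_min)/2 = 107.65 N
τ_a = K_W·8F_aD/(πd³) = 1.3305 × 12.382 = 16.474 MPa
τ_m = K_s·8F_mD/(πd³) = 1.1056 × 39.966 = 44.185 MPa
Soderberg: 1/n_f = τ_a/S_se + τ_m/S_sy = 16.474/428 + 44.185/715 = 0.03849 + 0.06180 = 0.10029
n_f = 1/0.10029 = 9.971

9.97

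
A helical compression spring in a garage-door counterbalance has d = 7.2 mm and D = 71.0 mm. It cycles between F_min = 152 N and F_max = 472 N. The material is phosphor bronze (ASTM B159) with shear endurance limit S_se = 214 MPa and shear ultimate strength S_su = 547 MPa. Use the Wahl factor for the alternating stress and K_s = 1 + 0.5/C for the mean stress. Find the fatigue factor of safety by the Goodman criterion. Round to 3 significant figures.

C = D/d = 71.0/7.2 = 9.8611; K_W = (4C−1)/(4C−4)+0.615/C = 1.1470; K_s = 1+0.5/C = 1.0507
F_a = (F_max−F_min)/2 = 160 N; F_m = (F_max+F_min)/2 = 312 N
τ_a = K_W·8F_aD/(πd³) = 1.1470 × 77.503 = 88.897 MPa
τ_m = K_s·8F_mD/(πd³) = 1.0507 × 151.13 = 158.79 MPa
Goodman: 1/n_f = τ_a/S_se + τ_m/S_su = 88.897/214 + 158.79/547 = 0.41541 + 0.29030 = 0.70571
n_f = 1/0.70571 = 1.417

1.42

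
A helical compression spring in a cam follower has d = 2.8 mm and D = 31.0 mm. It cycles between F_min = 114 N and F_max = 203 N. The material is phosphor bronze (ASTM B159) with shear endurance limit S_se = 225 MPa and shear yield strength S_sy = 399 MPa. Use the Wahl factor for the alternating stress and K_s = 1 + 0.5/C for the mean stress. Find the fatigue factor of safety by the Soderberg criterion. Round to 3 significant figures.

0.435

C = D/d = 31.0/2.8 = 11.0714; K_W = (4C−1)/(4C−4)+0.615/C = 1.1300; K_s = 1+0.5/C = 1.0452
F_a = (F_max−F_min)/2 = 44.5 N; F_m = (F_max+F_min)/2 = 158.5 N
τ_a = K_W·8F_aD/(πd³) = 1.1300 × 160.02 = 180.83 MPa
τ_m = K_s·8F_mD/(πd³) = 1.0452 × 569.98 = 595.72 MPa
Soderberg: 1/n_f = τ_a/S_se + τ_m/S_sy = 180.83/225 + 595.72/399 = 0.80369 + 1.49303 = 2.2967
n_f = 1/2.2967 = 0.4354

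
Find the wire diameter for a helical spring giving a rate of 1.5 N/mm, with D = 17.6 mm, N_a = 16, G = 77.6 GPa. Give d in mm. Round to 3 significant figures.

d = (8D³N_a·k / G)^(1/4) = (8·17.6³·16·1.5 / (77.6×10³))^0.25
  = (13.489)^0.25 = 1.9164 mm

1.92 mm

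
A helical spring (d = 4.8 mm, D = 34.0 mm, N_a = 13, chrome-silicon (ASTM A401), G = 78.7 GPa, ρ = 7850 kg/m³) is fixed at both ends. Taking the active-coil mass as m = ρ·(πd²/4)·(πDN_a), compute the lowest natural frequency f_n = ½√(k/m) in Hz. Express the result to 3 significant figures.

114 Hz

k = Gd⁴/(8D³N_a) = (78.7×10³)(4.8⁴)/(8·34.0³·13) = 10.22 N/mm = 10220 N/m
Wire length L = πDN_a = π·34.0·13 = 1388.6 mm
m = ρ·(πd²/4)·L = 7850 × 18.096×10⁻⁶ m² × 1.3886 m = 0.19725 kg
f_n = ½√(k/m) = 0.5·√(10220/0.19725) = 0.5·√(51815) = 113.81 Hz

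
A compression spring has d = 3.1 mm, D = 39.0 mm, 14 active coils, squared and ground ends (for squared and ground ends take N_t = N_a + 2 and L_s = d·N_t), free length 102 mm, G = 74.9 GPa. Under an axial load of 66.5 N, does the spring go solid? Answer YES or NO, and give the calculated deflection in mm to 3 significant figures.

k = Gd⁴/(8D³N_a) = (74.9×10³)(3.1⁴)/(8·39.0³·14) = 1.0412 N/mm
N_t = 16; L_s = 3.1·16 = 49.6 mm; δ_solid = L₀ − L_s = 102 − 49.6 = 52.4 mm
δ = F/k = 66.5/1.0412 = 63.871 mm
δ ≥ δ_solid → spring goes solid

YES, δ = 63.9 mm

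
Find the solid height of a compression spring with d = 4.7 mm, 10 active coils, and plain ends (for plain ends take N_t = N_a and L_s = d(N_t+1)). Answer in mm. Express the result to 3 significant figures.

plain ends: N_t = N_a = 10
L_s = d·(N_t+1) = 4.7 × 11 = 51.7 mm

51.7 mm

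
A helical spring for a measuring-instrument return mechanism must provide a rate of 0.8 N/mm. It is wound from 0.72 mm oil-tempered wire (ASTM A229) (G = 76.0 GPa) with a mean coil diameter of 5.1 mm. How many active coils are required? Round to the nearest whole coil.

N_a = Gd⁴/(8D³k) = (76.0×10³ × 0.72⁴)/(8 × 5.1³ × 0.8)
    = 20424.1 / 848.966 = 24.06 → 24 coils

24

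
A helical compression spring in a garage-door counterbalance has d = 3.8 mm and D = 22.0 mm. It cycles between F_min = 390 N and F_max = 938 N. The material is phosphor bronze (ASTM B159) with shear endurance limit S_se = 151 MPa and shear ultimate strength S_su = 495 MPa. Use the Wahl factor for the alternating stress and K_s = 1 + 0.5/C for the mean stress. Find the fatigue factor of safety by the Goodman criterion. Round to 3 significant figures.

0.261

C = D/d = 22.0/3.8 = 5.7895; K_W = (4C−1)/(4C−4)+0.615/C = 1.2628; K_s = 1+0.5/C = 1.0864
F_a = (F_max−F_min)/2 = 274 N; F_m = (F_max+F_min)/2 = 664 N
τ_a = K_W·8F_aD/(πd³) = 1.2628 × 279.75 = 353.27 MPa
τ_m = K_s·8F_mD/(πd³) = 1.0864 × 677.92 = 736.47 MPa
Goodman: 1/n_f = τ_a/S_se + τ_m/S_su = 353.27/151 + 736.47/495 = 2.33952 + 1.48782 = 3.8273
n_f = 1/3.8273 = 0.2613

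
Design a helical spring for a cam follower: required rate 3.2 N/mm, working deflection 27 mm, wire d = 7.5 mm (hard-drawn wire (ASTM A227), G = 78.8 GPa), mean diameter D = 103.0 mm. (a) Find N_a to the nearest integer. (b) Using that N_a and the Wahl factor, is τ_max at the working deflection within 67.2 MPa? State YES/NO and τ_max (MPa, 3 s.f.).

(a) 9 coils; (b) YES, τ_max = 58.7 MPa

N_a = Gd⁴/(8D³k) = (78.8×10³)(7.5⁴)/(8·103.0³·3.2) = 8.913 → N_a = 9
Actual rate k = Gd⁴/(8D³·9) = 3.169 N/mm
Working load F = kδ = 3.169·27 = 85.564 N
C = 103.0/7.5 = 13.7333; K_W = (4C−1)/(4C−4)+0.615/C = 1.1037
τ_max = K_W·8FD/(πd³) = 1.1037·53.197 = 58.712 MPa
τ_max ≤ 67.2 MPa → acceptable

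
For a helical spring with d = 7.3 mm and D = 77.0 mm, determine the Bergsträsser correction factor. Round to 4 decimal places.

1.1276

C = D/d = 77.0/7.3 = 10.5479
K_B = (4C+2)/(4C−3) = 44.192/39.192 = 1.1276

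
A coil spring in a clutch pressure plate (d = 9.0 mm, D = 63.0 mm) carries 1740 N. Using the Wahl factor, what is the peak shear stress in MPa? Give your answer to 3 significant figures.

464 MPa

Spring index C = D/d = 63.0/9.0 = 7.0000
K_W = (4C−1)/(4C−4) + 0.615/C = 27.000/24.000 + 0.0879 = 1.2129
τ₀ = 8FD/(πd³) = 8·1740·63.0/(π·9.0³) = 876960/2290.2 = 382.92 MPa
τ_max = K·τ₀ = 1.2129 × 382.92 = 464.42 MPa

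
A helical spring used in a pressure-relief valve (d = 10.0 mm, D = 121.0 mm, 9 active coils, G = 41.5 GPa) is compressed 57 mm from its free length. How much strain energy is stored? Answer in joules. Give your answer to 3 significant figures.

5.29 J

k = Gd⁴/(8D³N_a) = (41.5×10³)(10.0⁴)/(8·121.0³·9) = 3.2536 N/mm
U = ½kδ² = 0.5 × 3.2536 × 57² = 5285.4 N·mm = 5.2854 J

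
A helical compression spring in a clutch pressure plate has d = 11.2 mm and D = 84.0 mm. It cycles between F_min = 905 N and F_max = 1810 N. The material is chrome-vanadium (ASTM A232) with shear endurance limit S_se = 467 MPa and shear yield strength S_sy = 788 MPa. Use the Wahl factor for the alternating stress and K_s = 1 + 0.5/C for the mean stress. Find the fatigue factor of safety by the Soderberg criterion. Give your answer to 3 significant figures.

2.19

C = D/d = 84.0/11.2 = 7.5000; K_W = (4C−1)/(4C−4)+0.615/C = 1.1974; K_s = 1+0.5/C = 1.0667
F_a = (F_max−F_min)/2 = 452.5 N; F_m = (F_max+F_min)/2 = 1357.5 N
τ_a = K_W·8F_aD/(πd³) = 1.1974 × 68.894 = 82.493 MPa
τ_m = K_s·8F_mD/(πd³) = 1.0667 × 206.68 = 220.46 MPa
Soderberg: 1/n_f = τ_a/S_se + τ_m/S_sy = 82.493/467 + 220.46/788 = 0.17664 + 0.27977 = 0.45642
n_f = 1/0.45642 = 2.191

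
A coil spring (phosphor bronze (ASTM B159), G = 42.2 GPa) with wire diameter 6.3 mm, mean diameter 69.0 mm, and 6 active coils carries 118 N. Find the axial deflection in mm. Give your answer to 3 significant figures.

28.0 mm

k = Gd⁴/(8D³N_a) = (42.2×10³)(6.3⁴)/(8·69.0³·6) = 4.2159 N/mm
δ = F/k = 118 / 4.2159 = 27.99 mm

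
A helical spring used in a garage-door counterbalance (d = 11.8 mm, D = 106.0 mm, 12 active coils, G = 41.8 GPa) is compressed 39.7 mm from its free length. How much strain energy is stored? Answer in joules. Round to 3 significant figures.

5.59 J

k = Gd⁴/(8D³N_a) = (41.8×10³)(11.8⁴)/(8·106.0³·12) = 7.0879 N/mm
U = ½kδ² = 0.5 × 7.0879 × 39.7² = 5585.6 N·mm = 5.5856 J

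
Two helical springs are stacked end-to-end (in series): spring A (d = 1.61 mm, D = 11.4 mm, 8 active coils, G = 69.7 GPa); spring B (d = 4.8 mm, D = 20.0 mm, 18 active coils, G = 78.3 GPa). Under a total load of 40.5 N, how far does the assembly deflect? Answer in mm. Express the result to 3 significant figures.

k_A = Gd⁴/(8D³N_a) = (69.7×10³)(1.61⁴)/(8·11.4³·8) = 4.939 N/mm
k_B = Gd⁴/(8D³N_a) = (78.3×10³)(4.8⁴)/(8·20.0³·18) = 36.081 N/mm
Series: 1/k_eq = 1/4.939 + 1/36.081 = 0.23018; k_eq = 4.3443 N/mm
δ = F/k_eq = 40.5/4.3443 = 9.3225 mm

9.32 mm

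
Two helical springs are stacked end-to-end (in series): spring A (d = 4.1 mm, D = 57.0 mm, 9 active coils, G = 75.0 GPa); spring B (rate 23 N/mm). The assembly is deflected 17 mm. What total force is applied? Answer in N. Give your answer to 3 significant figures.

k_A = Gd⁴/(8D³N_a) = (75.0×10³)(4.1⁴)/(8·57.0³·9) = 1.5894 N/mm
Series: 1/k_eq = 1/1.5894 + 1/23 = 0.67264; k_eq = 1.4867 N/mm
F = k_eq·δ = 1.4867·17 = 25.274 N

25.3 N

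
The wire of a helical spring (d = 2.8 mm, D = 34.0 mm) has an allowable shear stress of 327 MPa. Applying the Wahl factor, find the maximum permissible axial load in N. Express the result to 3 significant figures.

C = D/d = 34.0/2.8 = 12.1429
K_W = (4C−1)/(4C−4) + 0.615/C = 47.571/44.571 + 0.0506 = 1.1180
τ_max = K·8FD/(πd³) → F_max = τ_allow·πd³/(8DK)
F_max = 327·π·2.8³/(8·34.0·1.1180) = 22551/304.08 = 74.162 N

74.2 N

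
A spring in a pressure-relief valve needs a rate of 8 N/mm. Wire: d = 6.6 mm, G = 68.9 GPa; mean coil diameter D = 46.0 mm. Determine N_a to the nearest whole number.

21

N_a = Gd⁴/(8D³k) = (68.9×10³ × 6.6⁴)/(8 × 46.0³ × 8)
    = 1.30736e+08 / 6.2295e+06 = 20.99 → 21 coils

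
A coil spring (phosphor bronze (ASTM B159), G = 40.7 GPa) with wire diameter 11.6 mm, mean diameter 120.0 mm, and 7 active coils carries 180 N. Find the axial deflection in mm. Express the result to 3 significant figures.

k = Gd⁴/(8D³N_a) = (40.7×10³)(11.6⁴)/(8·120.0³·7) = 7.6154 N/mm
δ = F/k = 180 / 7.6154 = 23.636 mm

23.6 mm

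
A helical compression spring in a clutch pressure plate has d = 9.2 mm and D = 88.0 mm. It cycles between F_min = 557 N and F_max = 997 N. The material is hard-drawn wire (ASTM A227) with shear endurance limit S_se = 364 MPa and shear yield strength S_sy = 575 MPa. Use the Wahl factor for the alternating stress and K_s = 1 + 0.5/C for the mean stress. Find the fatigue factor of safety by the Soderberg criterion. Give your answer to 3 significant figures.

C = D/d = 88.0/9.2 = 9.5652; K_W = (4C−1)/(4C−4)+0.615/C = 1.1519; K_s = 1+0.5/C = 1.0523
F_a = (F_max−F_min)/2 = 220 N; F_m = (F_max+F_min)/2 = 777 N
τ_a = K_W·8F_aD/(πd³) = 1.1519 × 63.311 = 72.926 MPa
τ_m = K_s·8F_mD/(πd³) = 1.0523 × 223.6 = 235.29 MPa
Soderberg: 1/n_f = τ_a/S_se + τ_m/S_sy = 72.926/364 + 235.29/575 = 0.20035 + 0.40920 = 0.60955
n_f = 1/0.60955 = 1.641

1.64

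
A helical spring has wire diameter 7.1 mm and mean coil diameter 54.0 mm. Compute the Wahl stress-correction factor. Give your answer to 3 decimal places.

C = D/d = 54.0/7.1 = 7.6056
K_W = (4C−1)/(4C−4) + 0.615/C = 29.423/26.423 + 0.0809 = 1.1944

1.194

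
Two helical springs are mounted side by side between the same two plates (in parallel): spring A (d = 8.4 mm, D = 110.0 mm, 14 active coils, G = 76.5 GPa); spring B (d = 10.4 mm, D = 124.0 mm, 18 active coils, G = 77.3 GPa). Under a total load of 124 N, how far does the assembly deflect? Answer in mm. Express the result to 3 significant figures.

21.2 mm

k_A = Gd⁴/(8D³N_a) = (76.5×10³)(8.4⁴)/(8·110.0³·14) = 2.555 N/mm
k_B = Gd⁴/(8D³N_a) = (77.3×10³)(10.4⁴)/(8·124.0³·18) = 3.2937 N/mm
Parallel: k_eq = 2.555 + 3.2937 = 5.8487 N/mm
δ = F/k_eq = 124/5.8487 = 21.201 mm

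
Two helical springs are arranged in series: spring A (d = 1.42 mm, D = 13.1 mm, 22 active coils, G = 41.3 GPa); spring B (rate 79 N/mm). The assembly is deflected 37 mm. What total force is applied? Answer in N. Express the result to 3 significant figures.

k_A = Gd⁴/(8D³N_a) = (41.3×10³)(1.42⁴)/(8·13.1³·22) = 0.4244 N/mm
Series: 1/k_eq = 1/0.4244 + 1/79 = 2.3689; k_eq = 0.42213 N/mm
F = k_eq·δ = 0.42213·37 = 15.619 N

15.6 N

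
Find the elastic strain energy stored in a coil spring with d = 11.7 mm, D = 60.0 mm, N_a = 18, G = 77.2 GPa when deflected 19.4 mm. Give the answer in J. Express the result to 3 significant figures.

8.75 J

k = Gd⁴/(8D³N_a) = (77.2×10³)(11.7⁴)/(8·60.0³·18) = 46.51 N/mm
U = ½kδ² = 0.5 × 46.51 × 19.4² = 8752.2 N·mm = 8.7522 J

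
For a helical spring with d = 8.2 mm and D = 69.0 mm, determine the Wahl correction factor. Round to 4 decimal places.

1.1742

C = D/d = 69.0/8.2 = 8.4146
K_W = (4C−1)/(4C−4) + 0.615/C = 32.659/29.659 + 0.0731 = 1.1742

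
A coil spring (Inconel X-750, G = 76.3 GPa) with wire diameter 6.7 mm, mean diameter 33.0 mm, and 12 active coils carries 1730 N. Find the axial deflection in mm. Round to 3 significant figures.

k = Gd⁴/(8D³N_a) = (76.3×10³)(6.7⁴)/(8·33.0³·12) = 44.567 N/mm
δ = F/k = 1730 / 44.567 = 38.818 mm

38.8 mm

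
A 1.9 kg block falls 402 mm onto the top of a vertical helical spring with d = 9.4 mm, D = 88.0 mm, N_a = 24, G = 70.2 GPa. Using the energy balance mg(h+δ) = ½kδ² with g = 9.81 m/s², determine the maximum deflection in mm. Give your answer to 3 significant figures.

64.4 mm

k = Gd⁴/(8D³N_a) = (70.2×10³)(9.4⁴)/(8·88.0³·24) = 4.1889 N/mm
W = mg = 1.9 × 9.81 = 18.639 N
½kδ² − Wδ − Wh = 0 → δ = (W + √(W² + 2kWh))/k
δ = (18.639 + √(347.41 + 62773.7))/4.1889 = (18.639 + 251.24)/4.1889 = 64.427 mm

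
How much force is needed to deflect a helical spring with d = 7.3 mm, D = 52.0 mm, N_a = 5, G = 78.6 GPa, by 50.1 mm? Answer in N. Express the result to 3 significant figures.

k = Gd⁴/(8D³N_a) = (78.6×10³)(7.3⁴)/(8·52.0³·5) = 39.687 N/mm
F = k·δ = 39.687 × 50.1 = 1988.3 N

1990 N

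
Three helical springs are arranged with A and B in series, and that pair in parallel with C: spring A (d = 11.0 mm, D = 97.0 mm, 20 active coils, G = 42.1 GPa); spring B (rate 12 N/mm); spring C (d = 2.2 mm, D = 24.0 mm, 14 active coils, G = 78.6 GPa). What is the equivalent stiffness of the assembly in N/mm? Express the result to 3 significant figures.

4.31 N/mm

k_A = Gd⁴/(8D³N_a) = (42.1×10³)(11.0⁴)/(8·97.0³·20) = 4.221 N/mm
k_C = Gd⁴/(8D³N_a) = (78.6×10³)(2.2⁴)/(8·24.0³·14) = 1.1892 N/mm
Springs A,B series: k_AB = 1/(1/4.221+1/12) = 3.1226 N/mm; parallel with C: k_eq = 3.1226+1.1892 = 4.3118 N/mm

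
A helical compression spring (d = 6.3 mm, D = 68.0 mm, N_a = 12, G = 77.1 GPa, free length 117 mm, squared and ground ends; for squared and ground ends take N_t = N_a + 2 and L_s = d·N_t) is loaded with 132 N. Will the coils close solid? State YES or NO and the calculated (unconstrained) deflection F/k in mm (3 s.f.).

YES, δ = 32.8 mm

k = Gd⁴/(8D³N_a) = (77.1×10³)(6.3⁴)/(8·68.0³·12) = 4.0236 N/mm
N_t = 14; L_s = 6.3·14 = 88.2 mm; δ_solid = L₀ − L_s = 117 − 88.2 = 28.8 mm
δ = F/k = 132/4.0236 = 32.806 mm
δ ≥ δ_solid → spring goes solid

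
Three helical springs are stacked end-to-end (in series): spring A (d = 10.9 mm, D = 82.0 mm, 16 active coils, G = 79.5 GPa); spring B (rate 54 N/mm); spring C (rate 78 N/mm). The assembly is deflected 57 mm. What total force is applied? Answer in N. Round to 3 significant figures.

k_A = Gd⁴/(8D³N_a) = (79.5×10³)(10.9⁴)/(8·82.0³·16) = 15.901 N/mm
Series: 1/k_eq = 1/15.901 + 1/54 + 1/78 = 0.094229; k_eq = 10.612 N/mm
F = k_eq·δ = 10.612·57 = 604.91 N

605 N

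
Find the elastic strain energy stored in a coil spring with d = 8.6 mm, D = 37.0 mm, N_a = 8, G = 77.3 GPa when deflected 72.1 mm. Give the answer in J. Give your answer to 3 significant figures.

k = Gd⁴/(8D³N_a) = (77.3×10³)(8.6⁴)/(8·37.0³·8) = 130.43 N/mm
U = ½kδ² = 0.5 × 130.43 × 72.1² = 3.3902e+05 N·mm = 339.02 J

339 J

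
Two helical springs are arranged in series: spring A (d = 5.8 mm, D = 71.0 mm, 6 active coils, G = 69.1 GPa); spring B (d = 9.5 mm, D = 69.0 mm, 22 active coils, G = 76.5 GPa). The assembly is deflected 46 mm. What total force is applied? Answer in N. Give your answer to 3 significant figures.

k_A = Gd⁴/(8D³N_a) = (69.1×10³)(5.8⁴)/(8·71.0³·6) = 4.5517 N/mm
k_B = Gd⁴/(8D³N_a) = (76.5×10³)(9.5⁴)/(8·69.0³·22) = 10.777 N/mm
Series: 1/k_eq = 1/4.5517 + 1/10.777 = 0.31249; k_eq = 3.2001 N/mm
F = k_eq·δ = 3.2001·46 = 147.21 N

147 N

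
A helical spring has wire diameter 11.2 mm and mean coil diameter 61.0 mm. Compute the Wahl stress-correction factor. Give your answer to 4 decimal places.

1.2816

C = D/d = 61.0/11.2 = 5.4464
K_W = (4C−1)/(4C−4) + 0.615/C = 20.786/17.786 + 0.1129 = 1.2816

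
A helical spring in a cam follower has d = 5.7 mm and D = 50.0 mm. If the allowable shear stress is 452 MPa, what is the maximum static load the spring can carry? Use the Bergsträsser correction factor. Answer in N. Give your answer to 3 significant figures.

569 N

C = D/d = 50.0/5.7 = 8.7719
K_B = (4C+2)/(4C−3) = 37.088/32.088 = 1.1558
τ_max = K·8FD/(πd³) → F_max = τ_allow·πd³/(8DK)
F_max = 452·π·5.7³/(8·50.0·1.1558) = 2.6297e+05/462.33 = 568.8 N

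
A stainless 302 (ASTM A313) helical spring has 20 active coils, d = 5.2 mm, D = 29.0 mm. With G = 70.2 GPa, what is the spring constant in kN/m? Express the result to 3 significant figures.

13.2 kN/m

k = Gd⁴/(8D³N_a) = (70.2×10³ × 5.2⁴) / (8 × 29.0³ × 20)
  = 5.13275e+07 / 3.90224e+06 = 13.153 N/mm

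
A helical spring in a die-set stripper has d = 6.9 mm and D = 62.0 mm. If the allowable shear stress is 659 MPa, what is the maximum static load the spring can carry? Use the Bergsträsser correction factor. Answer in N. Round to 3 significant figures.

C = D/d = 62.0/6.9 = 8.9855
K_B = (4C+2)/(4C−3) = 37.942/32.942 = 1.1518
τ_max = K·8FD/(πd³) → F_max = τ_allow·πd³/(8DK)
F_max = 659·π·6.9³/(8·62.0·1.1518) = 6.8012e+05/571.28 = 1190.5 N

1190 N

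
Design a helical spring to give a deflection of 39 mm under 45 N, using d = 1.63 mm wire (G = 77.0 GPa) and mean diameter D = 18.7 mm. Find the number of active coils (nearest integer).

Required rate k = F/δ = 45/39 = 1.1538 N/mm
N_a = Gd⁴/(8D³k) = (77.0×10³ × 1.63⁴)/(8 × 18.7³ × 1.1538)
    = 543552 / 60361.9 = 9.005 → 9 coils

9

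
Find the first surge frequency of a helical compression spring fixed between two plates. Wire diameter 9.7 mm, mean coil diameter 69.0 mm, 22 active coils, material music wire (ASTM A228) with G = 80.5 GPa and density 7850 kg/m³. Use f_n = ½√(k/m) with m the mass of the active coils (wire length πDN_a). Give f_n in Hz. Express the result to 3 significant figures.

k = Gd⁴/(8D³N_a) = (80.5×10³)(9.7⁴)/(8·69.0³·22) = 12.326 N/mm = 12326 N/m
Wire length L = πDN_a = π·69.0·22 = 4768.9 mm
m = ρ·(πd²/4)·L = 7850 × 73.898×10⁻⁶ m² × 4.7689 m = 2.7665 kg
f_n = ½√(k/m) = 0.5·√(12326/2.7665) = 0.5·√(4455.5) = 33.375 Hz

33.4 Hz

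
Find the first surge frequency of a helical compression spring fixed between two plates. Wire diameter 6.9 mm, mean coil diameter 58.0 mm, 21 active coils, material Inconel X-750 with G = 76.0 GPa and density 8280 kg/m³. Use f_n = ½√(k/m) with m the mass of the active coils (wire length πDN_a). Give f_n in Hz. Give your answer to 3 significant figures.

33.3 Hz

k = Gd⁴/(8D³N_a) = (76.0×10³)(6.9⁴)/(8·58.0³·21) = 5.2555 N/mm = 5255.5 N/m
Wire length L = πDN_a = π·58.0·21 = 3826.5 mm
m = ρ·(πd²/4)·L = 8280 × 37.393×10⁻⁶ m² × 3.8265 m = 1.1847 kg
f_n = ½√(k/m) = 0.5·√(5255.5/1.1847) = 0.5·√(4436.1) = 33.302 Hz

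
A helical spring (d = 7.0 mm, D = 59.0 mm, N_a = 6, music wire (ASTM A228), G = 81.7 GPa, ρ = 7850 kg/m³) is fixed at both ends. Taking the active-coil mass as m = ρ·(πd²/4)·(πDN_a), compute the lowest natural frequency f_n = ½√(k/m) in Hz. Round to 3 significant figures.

122 Hz

k = Gd⁴/(8D³N_a) = (81.7×10³)(7.0⁴)/(8·59.0³·6) = 19.898 N/mm = 19898 N/m
Wire length L = πDN_a = π·59.0·6 = 1112.1 mm
m = ρ·(πd²/4)·L = 7850 × 38.485×10⁻⁶ m² × 1.1121 m = 0.33598 kg
f_n = ½√(k/m) = 0.5·√(19898/0.33598) = 0.5·√(59225) = 121.68 Hz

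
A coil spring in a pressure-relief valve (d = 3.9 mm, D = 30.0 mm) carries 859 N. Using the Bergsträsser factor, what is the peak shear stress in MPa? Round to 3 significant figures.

Spring index C = D/d = 30.0/3.9 = 7.6923
K_B = (4C+2)/(4C−3) = 32.769/27.769 = 1.1801
τ₀ = 8FD/(πd³) = 8·859·30.0/(π·3.9³) = 206160/186.36 = 1106.3 MPa
τ_max = K·τ₀ = 1.1801 × 1106.3 = 1305.5 MPa

1310 MPa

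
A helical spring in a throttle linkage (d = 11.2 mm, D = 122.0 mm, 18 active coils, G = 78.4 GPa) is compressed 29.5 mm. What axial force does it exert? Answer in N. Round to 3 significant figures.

139 N

k = Gd⁴/(8D³N_a) = (78.4×10³)(11.2⁴)/(8·122.0³·18) = 4.7179 N/mm
F = k·δ = 4.7179 × 29.5 = 139.18 N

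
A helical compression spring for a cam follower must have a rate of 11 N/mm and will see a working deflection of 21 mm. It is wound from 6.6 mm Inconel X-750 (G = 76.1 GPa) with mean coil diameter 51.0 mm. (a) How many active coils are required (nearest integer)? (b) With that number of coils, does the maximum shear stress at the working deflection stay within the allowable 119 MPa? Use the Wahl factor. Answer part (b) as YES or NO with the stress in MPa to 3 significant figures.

(a) 12 coils; (b) NO, τ_max = 128 MPa

N_a = Gd⁴/(8D³k) = (76.1×10³)(6.6⁴)/(8·51.0³·11) = 12.37 → N_a = 12
Actual rate k = Gd⁴/(8D³·12) = 11.339 N/mm
Working load F = kδ = 11.339·21 = 238.12 N
C = 51.0/6.6 = 7.7273; K_W = (4C−1)/(4C−4)+0.615/C = 1.1911
τ_max = K_W·8FD/(πd³) = 1.1911·107.57 = 128.12 MPa
τ_max > 119 MPa → exceeds allowable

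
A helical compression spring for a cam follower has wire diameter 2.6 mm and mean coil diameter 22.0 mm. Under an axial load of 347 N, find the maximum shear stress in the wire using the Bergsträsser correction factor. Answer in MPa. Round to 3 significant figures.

1290 MPa

Spring index C = D/d = 22.0/2.6 = 8.4615
K_B = (4C+2)/(4C−3) = 35.846/30.846 = 1.1621
τ₀ = 8FD/(πd³) = 8·347·22.0/(π·2.6³) = 61072/55.217 = 1106 MPa
τ_max = K·τ₀ = 1.1621 × 1106 = 1285.3 MPa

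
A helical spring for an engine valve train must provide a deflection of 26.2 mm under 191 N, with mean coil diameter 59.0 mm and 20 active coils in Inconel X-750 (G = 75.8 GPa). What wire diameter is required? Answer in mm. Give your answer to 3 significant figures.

Required rate k = F/δ = 191/26.2 = 7.2901 N/mm
d = (8D³N_a·k / G)^(1/4) = (8·59.0³·20·7.2901 / (75.8×10³))^0.25
  = (3160.4)^0.25 = 7.4978 mm

7.50 mm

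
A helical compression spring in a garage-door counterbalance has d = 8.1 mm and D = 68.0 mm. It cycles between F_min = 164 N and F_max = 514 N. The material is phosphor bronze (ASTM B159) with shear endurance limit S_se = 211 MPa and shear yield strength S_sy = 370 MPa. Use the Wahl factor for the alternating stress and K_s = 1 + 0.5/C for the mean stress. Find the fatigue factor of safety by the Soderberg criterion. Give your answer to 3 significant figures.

C = D/d = 68.0/8.1 = 8.3951; K_W = (4C−1)/(4C−4)+0.615/C = 1.1747; K_s = 1+0.5/C = 1.0596
F_a = (F_max−F_min)/2 = 175 N; F_m = (F_max+F_min)/2 = 339 N
τ_a = K_W·8F_aD/(πd³) = 1.1747 × 57.021 = 66.981 MPa
τ_m = K_s·8F_mD/(πd³) = 1.0596 × 110.46 = 117.04 MPa
Soderberg: 1/n_f = τ_a/S_se + τ_m/S_sy = 66.981/211 + 117.04/370 = 0.31744 + 0.31631 = 0.63376
n_f = 1/0.63376 = 1.578

1.58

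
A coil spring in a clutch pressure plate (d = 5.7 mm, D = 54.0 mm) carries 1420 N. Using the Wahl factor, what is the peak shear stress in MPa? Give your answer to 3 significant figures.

Spring index C = D/d = 54.0/5.7 = 9.4737
K_W = (4C−1)/(4C−4) + 0.615/C = 36.895/33.895 + 0.0649 = 1.1534
τ₀ = 8FD/(πd³) = 8·1420·54.0/(π·5.7³) = 613440/581.8 = 1054.4 MPa
τ_max = K·τ₀ = 1.1534 × 1054.4 = 1216.2 MPa

1220 MPa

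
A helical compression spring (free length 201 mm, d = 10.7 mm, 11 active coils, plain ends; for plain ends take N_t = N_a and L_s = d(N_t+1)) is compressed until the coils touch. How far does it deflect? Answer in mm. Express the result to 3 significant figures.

N_t = 11; L_s = 10.7·12 = 128.4 mm
δ_solid = L₀ − L_s = 201 − 128.4 = 72.6 mm

72.6 mm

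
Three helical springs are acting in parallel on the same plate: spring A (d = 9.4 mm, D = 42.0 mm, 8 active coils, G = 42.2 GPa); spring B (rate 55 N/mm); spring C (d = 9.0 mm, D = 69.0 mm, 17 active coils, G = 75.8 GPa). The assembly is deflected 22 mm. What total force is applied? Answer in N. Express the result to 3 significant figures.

k_A = Gd⁴/(8D³N_a) = (42.2×10³)(9.4⁴)/(8·42.0³·8) = 69.486 N/mm
k_C = Gd⁴/(8D³N_a) = (75.8×10³)(9.0⁴)/(8·69.0³·17) = 11.131 N/mm
Parallel: k_eq = 69.486 + 55 + 11.131 = 135.62 N/mm
F = k_eq·δ = 135.62·22 = 2983.6 N

2980 N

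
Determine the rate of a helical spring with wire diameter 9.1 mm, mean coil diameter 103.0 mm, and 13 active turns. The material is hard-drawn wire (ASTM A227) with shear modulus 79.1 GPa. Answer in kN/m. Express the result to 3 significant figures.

k = Gd⁴/(8D³N_a) = (79.1×10³ × 9.1⁴) / (8 × 103.0³ × 13)
  = 5.42428e+08 / 1.13644e+08 = 4.7731 N/mm

4.77 kN/m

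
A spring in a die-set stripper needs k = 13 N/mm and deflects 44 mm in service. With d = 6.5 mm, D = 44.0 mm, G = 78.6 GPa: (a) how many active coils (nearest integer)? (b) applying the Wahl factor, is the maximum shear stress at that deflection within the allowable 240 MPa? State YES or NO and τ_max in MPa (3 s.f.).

(a) 16 coils; (b) NO, τ_max = 282 MPa

N_a = Gd⁴/(8D³k) = (78.6×10³)(6.5⁴)/(8·44.0³·13) = 15.84 → N_a = 16
Actual rate k = Gd⁴/(8D³·16) = 12.868 N/mm
Working load F = kδ = 12.868·44 = 566.19 N
C = 44.0/6.5 = 6.7692; K_W = (4C−1)/(4C−4)+0.615/C = 1.2209
τ_max = K_W·8FD/(πd³) = 1.2209·231 = 282.02 MPa
τ_max > 240 MPa → exceeds allowable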